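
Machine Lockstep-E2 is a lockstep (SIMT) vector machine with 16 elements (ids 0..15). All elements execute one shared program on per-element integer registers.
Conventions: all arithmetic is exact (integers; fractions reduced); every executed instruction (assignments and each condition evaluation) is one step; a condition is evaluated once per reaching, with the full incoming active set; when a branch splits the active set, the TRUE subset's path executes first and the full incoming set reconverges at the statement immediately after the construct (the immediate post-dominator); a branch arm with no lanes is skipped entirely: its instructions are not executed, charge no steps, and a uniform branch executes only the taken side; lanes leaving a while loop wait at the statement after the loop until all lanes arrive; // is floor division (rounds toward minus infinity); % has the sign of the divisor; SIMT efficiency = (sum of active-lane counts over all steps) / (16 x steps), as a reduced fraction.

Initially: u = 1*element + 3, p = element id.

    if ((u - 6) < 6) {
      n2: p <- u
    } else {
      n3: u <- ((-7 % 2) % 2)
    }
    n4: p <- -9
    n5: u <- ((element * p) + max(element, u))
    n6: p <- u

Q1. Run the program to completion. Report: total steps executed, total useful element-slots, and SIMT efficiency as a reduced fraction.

Answer: 6 steps, 80 useful, 5/6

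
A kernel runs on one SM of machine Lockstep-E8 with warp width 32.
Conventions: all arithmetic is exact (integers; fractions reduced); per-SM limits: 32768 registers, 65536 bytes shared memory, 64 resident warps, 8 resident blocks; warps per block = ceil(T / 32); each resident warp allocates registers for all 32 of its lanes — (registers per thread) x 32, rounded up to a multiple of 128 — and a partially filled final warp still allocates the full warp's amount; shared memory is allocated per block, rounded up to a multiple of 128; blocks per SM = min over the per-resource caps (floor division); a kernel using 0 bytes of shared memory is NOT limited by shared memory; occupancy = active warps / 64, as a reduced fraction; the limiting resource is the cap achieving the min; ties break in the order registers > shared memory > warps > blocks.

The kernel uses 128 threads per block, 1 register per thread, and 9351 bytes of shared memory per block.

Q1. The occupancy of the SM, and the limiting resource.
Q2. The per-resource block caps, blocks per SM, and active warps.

Answer: occupancy 3/8, limited by shared memory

registers: 64 blocks
shared memory: 6 blocks
warps: 16 blocks
blocks: 8 blocks

Answer: 6 blocks, 24 active warps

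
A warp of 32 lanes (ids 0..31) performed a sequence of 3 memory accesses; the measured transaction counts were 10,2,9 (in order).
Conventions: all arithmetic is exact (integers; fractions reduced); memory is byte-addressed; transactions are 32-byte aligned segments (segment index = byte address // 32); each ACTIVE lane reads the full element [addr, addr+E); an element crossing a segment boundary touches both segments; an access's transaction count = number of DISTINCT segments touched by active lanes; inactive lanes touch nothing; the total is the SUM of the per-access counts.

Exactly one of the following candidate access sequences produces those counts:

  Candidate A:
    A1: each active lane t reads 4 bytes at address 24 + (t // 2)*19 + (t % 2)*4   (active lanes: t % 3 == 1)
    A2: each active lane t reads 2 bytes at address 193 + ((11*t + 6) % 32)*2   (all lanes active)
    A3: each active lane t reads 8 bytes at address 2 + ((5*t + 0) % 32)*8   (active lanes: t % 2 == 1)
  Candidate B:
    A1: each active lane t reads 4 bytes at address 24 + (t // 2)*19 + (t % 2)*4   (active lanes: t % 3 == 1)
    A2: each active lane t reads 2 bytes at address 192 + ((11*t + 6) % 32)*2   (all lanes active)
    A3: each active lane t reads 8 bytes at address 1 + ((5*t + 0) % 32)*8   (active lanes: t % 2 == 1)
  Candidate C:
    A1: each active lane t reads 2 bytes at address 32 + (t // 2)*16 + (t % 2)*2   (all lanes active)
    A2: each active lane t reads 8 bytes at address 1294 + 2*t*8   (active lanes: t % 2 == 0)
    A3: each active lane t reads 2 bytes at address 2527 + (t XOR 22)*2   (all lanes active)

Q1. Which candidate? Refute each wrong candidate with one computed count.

A: A2 gives 3 transactions, not 2
C: A1 gives 8 transactions, not 10
B: all counts match (10,2,9)

Answer: B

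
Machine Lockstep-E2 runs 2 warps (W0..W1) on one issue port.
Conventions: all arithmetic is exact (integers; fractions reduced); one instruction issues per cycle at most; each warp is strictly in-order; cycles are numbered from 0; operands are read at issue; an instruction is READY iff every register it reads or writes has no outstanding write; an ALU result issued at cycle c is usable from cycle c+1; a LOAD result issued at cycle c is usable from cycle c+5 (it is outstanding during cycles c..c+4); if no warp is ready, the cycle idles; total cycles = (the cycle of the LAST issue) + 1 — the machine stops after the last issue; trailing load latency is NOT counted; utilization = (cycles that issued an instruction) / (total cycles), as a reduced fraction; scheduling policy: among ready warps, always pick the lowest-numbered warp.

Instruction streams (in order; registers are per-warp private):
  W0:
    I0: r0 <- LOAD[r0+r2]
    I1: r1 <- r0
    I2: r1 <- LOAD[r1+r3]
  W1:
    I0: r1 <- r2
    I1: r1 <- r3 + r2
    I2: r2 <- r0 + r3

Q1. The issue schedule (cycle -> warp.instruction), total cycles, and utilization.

cycle 0: W0.I0
cycle 1: W1.I0
cycle 2: W1.I1
cycle 3: W1.I2
cycle 4: idle
cycle 5: W0.I1
cycle 6: W0.I2

Answer: 7 cycles, utilization 6/7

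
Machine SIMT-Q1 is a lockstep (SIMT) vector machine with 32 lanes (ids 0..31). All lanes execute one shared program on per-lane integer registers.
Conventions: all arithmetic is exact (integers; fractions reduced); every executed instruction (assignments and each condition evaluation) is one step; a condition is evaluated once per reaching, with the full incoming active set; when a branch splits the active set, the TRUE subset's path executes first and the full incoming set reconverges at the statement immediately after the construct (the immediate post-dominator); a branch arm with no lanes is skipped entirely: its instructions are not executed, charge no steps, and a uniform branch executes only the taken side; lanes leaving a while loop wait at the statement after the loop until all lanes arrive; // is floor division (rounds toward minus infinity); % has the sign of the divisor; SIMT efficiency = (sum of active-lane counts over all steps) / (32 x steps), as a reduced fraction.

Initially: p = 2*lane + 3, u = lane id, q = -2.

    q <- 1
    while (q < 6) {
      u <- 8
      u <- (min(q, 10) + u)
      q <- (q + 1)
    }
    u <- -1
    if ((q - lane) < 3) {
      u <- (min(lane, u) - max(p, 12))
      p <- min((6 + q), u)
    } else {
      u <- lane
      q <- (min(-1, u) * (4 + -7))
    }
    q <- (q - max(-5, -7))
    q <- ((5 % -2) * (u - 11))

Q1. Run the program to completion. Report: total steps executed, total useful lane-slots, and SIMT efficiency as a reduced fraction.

Answer: 30 steps, 896 useful, 14/15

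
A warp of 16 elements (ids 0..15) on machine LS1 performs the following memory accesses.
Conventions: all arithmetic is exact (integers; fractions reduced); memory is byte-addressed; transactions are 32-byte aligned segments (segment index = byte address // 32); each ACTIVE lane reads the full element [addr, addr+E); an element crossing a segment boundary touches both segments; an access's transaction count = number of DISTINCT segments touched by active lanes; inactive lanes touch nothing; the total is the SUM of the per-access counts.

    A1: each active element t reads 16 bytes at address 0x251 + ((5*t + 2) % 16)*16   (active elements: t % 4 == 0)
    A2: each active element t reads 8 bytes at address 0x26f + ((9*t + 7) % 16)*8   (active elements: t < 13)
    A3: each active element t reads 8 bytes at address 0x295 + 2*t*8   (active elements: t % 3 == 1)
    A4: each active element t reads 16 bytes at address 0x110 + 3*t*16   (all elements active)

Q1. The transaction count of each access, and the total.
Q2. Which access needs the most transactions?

A1: 8 transactions
A2: 5 transactions
A3: 5 transactions
A4: 16 transactions

Answer: 8,5,5,16; total 34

Answer: A4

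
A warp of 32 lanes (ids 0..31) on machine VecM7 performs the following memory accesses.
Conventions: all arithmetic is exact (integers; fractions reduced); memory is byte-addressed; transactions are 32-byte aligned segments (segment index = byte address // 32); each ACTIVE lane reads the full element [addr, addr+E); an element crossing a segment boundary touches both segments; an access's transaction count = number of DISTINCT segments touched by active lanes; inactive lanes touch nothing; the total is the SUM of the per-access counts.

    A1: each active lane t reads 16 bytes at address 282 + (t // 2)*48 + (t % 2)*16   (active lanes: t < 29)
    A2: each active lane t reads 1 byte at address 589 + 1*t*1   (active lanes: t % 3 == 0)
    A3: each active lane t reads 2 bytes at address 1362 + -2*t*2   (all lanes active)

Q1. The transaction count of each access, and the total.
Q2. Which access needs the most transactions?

A1: 23 transactions
A2: 2 transactions
A3: 5 transactions

Answer: 23,2,5; total 30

Answer: A1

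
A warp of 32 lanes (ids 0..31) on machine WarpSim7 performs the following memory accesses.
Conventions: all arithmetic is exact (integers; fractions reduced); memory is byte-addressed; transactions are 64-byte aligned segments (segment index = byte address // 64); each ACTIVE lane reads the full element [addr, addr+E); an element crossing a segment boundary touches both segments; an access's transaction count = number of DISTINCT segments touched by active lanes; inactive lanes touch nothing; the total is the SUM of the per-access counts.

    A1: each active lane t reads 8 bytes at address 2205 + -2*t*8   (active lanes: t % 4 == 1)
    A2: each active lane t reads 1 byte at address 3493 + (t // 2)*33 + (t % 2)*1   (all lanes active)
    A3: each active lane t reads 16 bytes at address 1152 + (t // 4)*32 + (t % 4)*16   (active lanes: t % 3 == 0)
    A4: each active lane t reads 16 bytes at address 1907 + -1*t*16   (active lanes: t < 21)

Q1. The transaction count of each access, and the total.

A1: 8 transactions
A2: 9 transactions
A3: 5 transactions
A4: 7 transactions

Answer: 8,9,5,7; total 29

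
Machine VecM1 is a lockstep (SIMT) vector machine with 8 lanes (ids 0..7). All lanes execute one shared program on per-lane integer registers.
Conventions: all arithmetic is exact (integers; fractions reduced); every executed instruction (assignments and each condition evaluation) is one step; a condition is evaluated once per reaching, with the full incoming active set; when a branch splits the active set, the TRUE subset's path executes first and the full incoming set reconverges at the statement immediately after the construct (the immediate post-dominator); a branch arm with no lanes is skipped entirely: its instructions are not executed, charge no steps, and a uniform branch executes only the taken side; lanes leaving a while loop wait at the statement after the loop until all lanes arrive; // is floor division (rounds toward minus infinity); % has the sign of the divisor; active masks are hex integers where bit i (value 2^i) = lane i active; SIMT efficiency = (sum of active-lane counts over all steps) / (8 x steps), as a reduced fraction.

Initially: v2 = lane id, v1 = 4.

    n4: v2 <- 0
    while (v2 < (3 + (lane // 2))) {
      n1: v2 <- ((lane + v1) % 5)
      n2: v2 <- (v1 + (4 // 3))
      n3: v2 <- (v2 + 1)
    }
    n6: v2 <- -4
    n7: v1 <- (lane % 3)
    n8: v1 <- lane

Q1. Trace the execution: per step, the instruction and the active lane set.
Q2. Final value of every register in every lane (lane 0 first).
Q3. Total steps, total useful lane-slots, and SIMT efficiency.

step 0: v2 <- 0                      0xff
step 1: eval (v2 < (3 + (lane // 2))) 0xff
step 2: v2 <- ((lane + v1) % 5)      0xff
step 3: v2 <- (v1 + (4 // 3))        0xff
step 4: v2 <- (v2 + 1)               0xff
step 5: eval (v2 < (3 + (lane // 2))) 0xff
step 6: v2 <- -4                     0xff
step 7: v1 <- (lane % 3)             0xff
step 8: v1 <- lane                   0xff

Answer: 9 steps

v2: -4,-4,-4,-4,-4,-4,-4,-4
v1: 0,1,2,3,4,5,6,7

steps = 9; useful = 72; efficiency = 72/72 = 1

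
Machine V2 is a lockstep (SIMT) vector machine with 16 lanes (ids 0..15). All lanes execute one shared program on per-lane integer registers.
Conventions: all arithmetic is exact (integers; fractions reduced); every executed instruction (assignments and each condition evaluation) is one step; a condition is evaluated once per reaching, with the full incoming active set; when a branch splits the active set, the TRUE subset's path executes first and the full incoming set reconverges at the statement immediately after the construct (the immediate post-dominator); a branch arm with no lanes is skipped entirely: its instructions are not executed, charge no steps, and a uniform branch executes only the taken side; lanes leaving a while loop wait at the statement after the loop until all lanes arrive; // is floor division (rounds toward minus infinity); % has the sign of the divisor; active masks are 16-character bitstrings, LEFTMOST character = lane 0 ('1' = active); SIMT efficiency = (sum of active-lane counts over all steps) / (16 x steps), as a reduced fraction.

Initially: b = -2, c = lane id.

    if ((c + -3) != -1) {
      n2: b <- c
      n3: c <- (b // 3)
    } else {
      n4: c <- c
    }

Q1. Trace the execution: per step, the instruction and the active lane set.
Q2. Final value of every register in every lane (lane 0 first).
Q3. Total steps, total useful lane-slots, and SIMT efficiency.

step 0: eval ((c + -3) != -1)        1111111111111111
step 1: b <- c                       1101111111111111
step 2: c <- (b // 3)                1101111111111111
step 3: c <- c                       0010000000000000

Answer: 4 steps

b: 0,1,-2,3,4,5,6,7,8,9,10,11,12,13,14,15
c: 0,0,2,1,1,1,2,2,2,3,3,3,4,4,4,5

steps = 4; useful = 47; efficiency = 47/64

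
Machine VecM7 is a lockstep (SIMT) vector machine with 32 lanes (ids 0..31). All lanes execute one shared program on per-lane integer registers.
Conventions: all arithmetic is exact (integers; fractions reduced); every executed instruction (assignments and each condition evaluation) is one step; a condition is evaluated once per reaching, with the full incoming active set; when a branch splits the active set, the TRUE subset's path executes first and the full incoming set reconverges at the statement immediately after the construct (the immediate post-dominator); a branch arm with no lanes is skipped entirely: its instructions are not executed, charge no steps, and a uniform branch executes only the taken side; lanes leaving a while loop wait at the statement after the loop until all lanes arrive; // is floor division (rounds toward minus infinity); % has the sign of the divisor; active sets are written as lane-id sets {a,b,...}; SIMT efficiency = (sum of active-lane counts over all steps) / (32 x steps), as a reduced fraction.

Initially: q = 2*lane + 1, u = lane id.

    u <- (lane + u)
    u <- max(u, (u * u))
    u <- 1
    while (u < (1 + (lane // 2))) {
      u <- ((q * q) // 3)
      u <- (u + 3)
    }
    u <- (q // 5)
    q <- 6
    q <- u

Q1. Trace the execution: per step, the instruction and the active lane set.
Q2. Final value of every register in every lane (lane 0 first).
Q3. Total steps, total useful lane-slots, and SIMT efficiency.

step 0: u <- (lane + u)              {0,1,2,3,4,5,6,7,8,9,10,11,12,13,14,15,16,17,18,19,20,21,22,23,24,25,26,27,28,29,30,31}
step 1: u <- max(u, (u * u))         {0,1,2,3,4,5,6,7,8,9,10,11,12,13,14,15,16,17,18,19,20,21,22,23,24,25,26,27,28,29,30,31}
step 2: u <- 1                       {0,1,2,3,4,5,6,7,8,9,10,11,12,13,14,15,16,17,18,19,20,21,22,23,24,25,26,27,28,29,30,31}
step 3: eval (u < (1 + (lane // 2))) {0,1,2,3,4,5,6,7,8,9,10,11,12,13,14,15,16,17,18,19,20,21,22,23,24,25,26,27,28,29,30,31}
step 4: u <- ((q * q) // 3)          {2,3,4,5,6,7,8,9,10,11,12,13,14,15,16,17,18,19,20,21,22,23,24,25,26,27,28,29,30,31}
step 5: u <- (u + 3)                 {2,3,4,5,6,7,8,9,10,11,12,13,14,15,16,17,18,19,20,21,22,23,24,25,26,27,28,29,30,31}
step 6: eval (u < (1 + (lane // 2))) {2,3,4,5,6,7,8,9,10,11,12,13,14,15,16,17,18,19,20,21,22,23,24,25,26,27,28,29,30,31}
step 7: u <- (q // 5)                {0,1,2,3,4,5,6,7,8,9,10,11,12,13,14,15,16,17,18,19,20,21,22,23,24,25,26,27,28,29,30,31}
step 8: q <- 6                       {0,1,2,3,4,5,6,7,8,9,10,11,12,13,14,15,16,17,18,19,20,21,22,23,24,25,26,27,28,29,30,31}
step 9: q <- u                       {0,1,2,3,4,5,6,7,8,9,10,11,12,13,14,15,16,17,18,19,20,21,22,23,24,25,26,27,28,29,30,31}

Answer: 10 steps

q: 0,0,1,1,1,2,2,3,3,3,4,4,5,5,5,6,6,7,7,7,8,8,9,9,9,10,10,11,11,11,12,12
u: 0,0,1,1,1,2,2,3,3,3,4,4,5,5,5,6,6,7,7,7,8,8,9,9,9,10,10,11,11,11,12,12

steps = 10; useful = 314; efficiency = 314/320 = 157/160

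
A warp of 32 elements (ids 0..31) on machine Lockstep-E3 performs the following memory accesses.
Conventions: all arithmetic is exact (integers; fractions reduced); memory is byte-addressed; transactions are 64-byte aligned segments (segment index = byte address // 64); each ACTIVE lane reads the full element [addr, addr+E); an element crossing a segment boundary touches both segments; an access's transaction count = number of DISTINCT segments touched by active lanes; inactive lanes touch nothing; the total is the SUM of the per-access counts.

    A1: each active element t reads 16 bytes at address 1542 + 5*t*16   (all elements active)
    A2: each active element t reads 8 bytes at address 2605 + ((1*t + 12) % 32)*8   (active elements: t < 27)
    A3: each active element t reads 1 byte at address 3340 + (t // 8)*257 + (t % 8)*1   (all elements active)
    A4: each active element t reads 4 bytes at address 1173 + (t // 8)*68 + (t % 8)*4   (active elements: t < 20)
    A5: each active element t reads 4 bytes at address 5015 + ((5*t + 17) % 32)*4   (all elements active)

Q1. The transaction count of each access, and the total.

A1: 40 transactions
A2: 5 transactions
A3: 4 transactions
A4: 3 transactions
A5: 3 transactions

Answer: 40,5,4,3,3; total 55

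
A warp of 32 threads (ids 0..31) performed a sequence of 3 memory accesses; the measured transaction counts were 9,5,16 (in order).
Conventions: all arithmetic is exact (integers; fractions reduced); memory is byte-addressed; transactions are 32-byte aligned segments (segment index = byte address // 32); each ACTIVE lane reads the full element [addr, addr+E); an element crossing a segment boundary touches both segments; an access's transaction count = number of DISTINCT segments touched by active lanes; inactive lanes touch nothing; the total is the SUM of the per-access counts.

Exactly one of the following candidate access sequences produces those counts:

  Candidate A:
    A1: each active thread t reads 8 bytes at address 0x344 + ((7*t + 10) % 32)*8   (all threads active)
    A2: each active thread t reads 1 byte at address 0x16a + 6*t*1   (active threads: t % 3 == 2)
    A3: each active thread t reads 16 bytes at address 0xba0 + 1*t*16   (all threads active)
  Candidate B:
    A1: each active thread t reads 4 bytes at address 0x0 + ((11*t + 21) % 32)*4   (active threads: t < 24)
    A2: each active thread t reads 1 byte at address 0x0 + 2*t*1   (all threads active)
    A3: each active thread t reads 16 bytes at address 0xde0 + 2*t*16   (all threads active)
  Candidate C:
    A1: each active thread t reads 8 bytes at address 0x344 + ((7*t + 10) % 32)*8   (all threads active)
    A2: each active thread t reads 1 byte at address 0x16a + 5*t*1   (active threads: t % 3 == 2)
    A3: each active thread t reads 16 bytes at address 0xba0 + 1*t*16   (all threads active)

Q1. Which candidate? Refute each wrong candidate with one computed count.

A: A2 gives 6 transactions, not 5
B: A1 gives 4 transactions, not 9
C: all counts match (9,5,16)

Answer: C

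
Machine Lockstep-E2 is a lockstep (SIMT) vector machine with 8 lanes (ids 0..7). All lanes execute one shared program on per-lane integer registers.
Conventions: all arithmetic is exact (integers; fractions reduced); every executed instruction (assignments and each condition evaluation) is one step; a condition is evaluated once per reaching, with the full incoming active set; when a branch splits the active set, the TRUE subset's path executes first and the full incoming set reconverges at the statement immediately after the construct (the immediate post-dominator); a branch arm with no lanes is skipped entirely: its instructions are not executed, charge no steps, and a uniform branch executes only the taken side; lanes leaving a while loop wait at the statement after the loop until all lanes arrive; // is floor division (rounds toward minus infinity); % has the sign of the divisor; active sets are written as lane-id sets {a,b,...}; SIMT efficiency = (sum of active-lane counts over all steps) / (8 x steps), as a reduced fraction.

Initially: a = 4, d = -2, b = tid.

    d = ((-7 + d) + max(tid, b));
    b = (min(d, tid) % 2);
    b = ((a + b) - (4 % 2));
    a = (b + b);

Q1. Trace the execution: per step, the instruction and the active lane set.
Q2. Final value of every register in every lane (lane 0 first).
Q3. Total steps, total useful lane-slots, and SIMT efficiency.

step 0: d <- ((-7 + d) + max(tid, b)) {0,1,2,3,4,5,6,7}
step 1: b <- (min(d, tid) % 2)       {0,1,2,3,4,5,6,7}
step 2: b <- ((a + b) - (4 % 2))     {0,1,2,3,4,5,6,7}
step 3: a <- (b + b)                 {0,1,2,3,4,5,6,7}

Answer: 4 steps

a: 10,8,10,8,10,8,10,8
d: -9,-8,-7,-6,-5,-4,-3,-2
b: 5,4,5,4,5,4,5,4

steps = 4; useful = 32; efficiency = 32/32 = 1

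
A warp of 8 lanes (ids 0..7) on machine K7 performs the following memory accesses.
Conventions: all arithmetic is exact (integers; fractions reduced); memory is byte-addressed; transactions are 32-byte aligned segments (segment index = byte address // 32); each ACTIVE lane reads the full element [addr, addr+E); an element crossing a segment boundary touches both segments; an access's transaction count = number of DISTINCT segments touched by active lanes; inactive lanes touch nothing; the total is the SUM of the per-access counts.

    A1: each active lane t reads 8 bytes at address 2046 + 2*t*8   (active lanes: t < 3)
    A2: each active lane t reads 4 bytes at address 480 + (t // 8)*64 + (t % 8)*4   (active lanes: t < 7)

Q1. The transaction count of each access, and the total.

A1: 3 transactions
A2: 1 transaction

Answer: 3,1; total 4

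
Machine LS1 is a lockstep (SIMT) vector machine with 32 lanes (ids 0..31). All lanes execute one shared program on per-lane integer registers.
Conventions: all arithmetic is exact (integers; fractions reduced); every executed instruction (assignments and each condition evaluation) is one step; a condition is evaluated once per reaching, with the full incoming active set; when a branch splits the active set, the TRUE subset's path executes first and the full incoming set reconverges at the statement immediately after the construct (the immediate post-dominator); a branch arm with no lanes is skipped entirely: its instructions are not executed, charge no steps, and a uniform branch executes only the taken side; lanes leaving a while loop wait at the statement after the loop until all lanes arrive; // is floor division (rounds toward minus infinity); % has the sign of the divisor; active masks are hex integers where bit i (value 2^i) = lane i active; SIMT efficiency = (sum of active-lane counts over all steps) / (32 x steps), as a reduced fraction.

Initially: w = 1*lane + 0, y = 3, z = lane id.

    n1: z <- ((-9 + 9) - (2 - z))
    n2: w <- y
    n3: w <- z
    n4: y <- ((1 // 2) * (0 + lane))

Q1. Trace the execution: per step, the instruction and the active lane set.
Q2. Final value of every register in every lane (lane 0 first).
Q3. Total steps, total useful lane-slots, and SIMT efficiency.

step 0: z <- ((-9 + 9) - (2 - z))    0xffffffff
step 1: w <- y                       0xffffffff
step 2: w <- z                       0xffffffff
step 3: y <- ((1 // 2) * (0 + lane)) 0xffffffff

Answer: 4 steps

w: -2,-1,0,1,2,3,4,5,6,7,8,9,10,11,12,13,14,15,16,17,18,19,20,21,22,23,24,25,26,27,28,29
y: 0,0,0,0,0,0,0,0,0,0,0,0,0,0,0,0,0,0,0,0,0,0,0,0,0,0,0,0,0,0,0,0
z: -2,-1,0,1,2,3,4,5,6,7,8,9,10,11,12,13,14,15,16,17,18,19,20,21,22,23,24,25,26,27,28,29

steps = 4; useful = 128; efficiency = 128/128 = 1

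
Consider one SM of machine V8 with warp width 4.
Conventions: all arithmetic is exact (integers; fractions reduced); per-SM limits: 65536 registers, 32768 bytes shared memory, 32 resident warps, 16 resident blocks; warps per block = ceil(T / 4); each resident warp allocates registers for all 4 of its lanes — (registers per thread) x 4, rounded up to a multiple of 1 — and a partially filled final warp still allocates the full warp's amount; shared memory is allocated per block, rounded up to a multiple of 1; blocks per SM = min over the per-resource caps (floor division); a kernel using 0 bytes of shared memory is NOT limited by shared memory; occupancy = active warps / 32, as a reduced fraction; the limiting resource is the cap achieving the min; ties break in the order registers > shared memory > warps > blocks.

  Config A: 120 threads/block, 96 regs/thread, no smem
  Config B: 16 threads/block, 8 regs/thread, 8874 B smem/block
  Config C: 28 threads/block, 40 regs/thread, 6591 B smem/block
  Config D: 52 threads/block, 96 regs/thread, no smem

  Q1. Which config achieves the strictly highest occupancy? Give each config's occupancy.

occupancies: A 15/16, B 3/8, C 7/8, D 13/16

Answer: A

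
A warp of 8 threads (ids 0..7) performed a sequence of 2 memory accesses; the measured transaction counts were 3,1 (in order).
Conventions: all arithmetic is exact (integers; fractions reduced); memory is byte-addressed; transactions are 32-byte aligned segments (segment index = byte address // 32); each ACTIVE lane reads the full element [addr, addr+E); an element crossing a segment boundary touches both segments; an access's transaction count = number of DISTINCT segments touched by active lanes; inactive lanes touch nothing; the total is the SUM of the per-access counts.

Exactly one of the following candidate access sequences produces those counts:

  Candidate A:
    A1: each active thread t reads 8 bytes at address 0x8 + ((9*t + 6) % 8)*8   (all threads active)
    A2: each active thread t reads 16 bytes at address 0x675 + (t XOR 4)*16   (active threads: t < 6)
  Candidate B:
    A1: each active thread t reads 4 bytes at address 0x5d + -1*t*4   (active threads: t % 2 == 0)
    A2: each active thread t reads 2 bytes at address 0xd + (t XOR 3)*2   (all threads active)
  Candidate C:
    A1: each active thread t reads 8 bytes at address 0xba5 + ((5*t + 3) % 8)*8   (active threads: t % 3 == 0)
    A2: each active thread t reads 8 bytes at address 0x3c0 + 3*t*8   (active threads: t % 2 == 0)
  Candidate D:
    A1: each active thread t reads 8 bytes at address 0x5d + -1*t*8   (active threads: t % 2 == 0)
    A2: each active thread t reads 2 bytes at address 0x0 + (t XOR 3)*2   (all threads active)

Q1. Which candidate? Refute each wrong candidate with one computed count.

A: A2 gives 5 transactions, not 1
B: A1 gives 2 transactions, not 3
C: A1 gives 2 transactions, not 3
D: all counts match (3,1)

Answer: D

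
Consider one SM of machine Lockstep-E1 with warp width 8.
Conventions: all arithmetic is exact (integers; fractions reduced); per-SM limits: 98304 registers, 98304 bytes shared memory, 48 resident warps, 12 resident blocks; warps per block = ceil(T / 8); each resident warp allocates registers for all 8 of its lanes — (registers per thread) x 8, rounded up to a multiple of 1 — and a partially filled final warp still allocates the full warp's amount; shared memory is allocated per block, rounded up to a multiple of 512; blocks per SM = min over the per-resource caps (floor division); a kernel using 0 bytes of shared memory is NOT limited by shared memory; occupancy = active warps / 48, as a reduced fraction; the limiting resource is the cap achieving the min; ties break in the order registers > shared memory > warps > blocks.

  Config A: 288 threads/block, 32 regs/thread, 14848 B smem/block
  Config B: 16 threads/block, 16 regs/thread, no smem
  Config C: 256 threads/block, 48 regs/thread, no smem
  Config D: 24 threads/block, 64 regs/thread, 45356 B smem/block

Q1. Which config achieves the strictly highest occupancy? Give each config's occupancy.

occupancies: A 3/4, B 1/2, C 2/3, D 1/8

Answer: A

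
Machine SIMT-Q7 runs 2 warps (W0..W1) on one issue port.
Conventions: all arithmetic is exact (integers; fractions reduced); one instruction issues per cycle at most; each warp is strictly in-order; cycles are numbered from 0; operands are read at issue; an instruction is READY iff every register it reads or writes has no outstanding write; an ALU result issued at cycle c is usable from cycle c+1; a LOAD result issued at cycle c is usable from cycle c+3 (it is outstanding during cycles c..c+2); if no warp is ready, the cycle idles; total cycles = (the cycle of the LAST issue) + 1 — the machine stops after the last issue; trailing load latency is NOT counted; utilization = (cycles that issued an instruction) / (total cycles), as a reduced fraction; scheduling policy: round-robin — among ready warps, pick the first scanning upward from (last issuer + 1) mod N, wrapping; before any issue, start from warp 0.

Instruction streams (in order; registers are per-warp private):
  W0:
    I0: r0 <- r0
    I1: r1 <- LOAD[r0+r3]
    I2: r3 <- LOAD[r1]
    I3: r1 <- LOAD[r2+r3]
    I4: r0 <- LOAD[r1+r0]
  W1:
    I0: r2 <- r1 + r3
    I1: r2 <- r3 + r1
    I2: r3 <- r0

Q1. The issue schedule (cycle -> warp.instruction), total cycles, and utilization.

cycle 0: W0.I0
cycle 1: W1.I0
cycle 2: W0.I1
cycle 3: W1.I1
cycle 4: W1.I2
cycle 5: W0.I2
cycle 6: idle
cycle 7: idle
cycle 8: W0.I3
cycle 9: idle
cycle 10: idle
cycle 11: W0.I4

Answer: 12 cycles, utilization 2/3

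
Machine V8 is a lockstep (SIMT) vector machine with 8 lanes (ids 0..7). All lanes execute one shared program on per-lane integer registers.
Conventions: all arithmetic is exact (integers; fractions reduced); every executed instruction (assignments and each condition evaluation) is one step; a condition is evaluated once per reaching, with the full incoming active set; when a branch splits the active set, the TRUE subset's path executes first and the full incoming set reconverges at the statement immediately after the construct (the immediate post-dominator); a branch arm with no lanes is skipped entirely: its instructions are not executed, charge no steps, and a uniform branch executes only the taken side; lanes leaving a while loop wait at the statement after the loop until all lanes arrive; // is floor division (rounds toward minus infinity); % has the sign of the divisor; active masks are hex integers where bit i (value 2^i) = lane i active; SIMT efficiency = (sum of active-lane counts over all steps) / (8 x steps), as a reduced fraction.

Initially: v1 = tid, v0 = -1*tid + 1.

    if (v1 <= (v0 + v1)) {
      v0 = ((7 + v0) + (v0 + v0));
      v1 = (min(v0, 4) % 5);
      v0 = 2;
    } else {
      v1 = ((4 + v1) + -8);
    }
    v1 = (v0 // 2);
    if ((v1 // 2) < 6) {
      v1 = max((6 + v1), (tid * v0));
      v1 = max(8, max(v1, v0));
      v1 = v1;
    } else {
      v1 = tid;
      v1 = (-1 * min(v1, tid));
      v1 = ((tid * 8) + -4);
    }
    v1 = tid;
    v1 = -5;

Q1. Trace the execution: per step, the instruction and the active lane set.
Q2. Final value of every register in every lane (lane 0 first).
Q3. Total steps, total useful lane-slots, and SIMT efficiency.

step 0: eval (v1 <= (v0 + v1))       0xff
step 1: v0 <- ((7 + v0) + (v0 + v0)) 0x03
step 2: v1 <- (min(v0, 4) % 5)       0x03
step 3: v0 <- 2                      0x03
step 4: v1 <- ((4 + v1) + -8)        0xfc
step 5: v1 <- (v0 // 2)              0xff
step 6: eval ((v1 // 2) < 6)         0xff
step 7: v1 <- max((6 + v1), (tid * v0)) 0xff
step 8: v1 <- max(8, max(v1, v0))    0xff
step 9: v1 <- v1                     0xff
step 10: v1 <- tid                    0xff
step 11: v1 <- -5                     0xff

Answer: 12 steps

v1: -5,-5,-5,-5,-5,-5,-5,-5
v0: 2,2,-1,-2,-3,-4,-5,-6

steps = 12; useful = 76; efficiency = 76/96 = 19/24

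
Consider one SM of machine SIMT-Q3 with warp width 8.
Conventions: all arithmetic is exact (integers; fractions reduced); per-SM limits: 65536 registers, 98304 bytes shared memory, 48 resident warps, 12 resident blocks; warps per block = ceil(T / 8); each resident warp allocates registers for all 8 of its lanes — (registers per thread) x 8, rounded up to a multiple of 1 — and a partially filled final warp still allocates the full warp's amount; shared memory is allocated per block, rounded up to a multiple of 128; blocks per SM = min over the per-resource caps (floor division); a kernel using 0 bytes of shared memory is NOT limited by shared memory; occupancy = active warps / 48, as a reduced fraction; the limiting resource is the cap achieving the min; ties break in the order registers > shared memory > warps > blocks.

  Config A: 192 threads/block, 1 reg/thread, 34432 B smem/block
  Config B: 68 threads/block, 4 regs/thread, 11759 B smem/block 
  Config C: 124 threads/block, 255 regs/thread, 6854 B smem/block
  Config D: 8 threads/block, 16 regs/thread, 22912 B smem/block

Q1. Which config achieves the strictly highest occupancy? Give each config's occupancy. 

occupancies: A 1, B 15/16, C 2/3, D 1/12

Answer: A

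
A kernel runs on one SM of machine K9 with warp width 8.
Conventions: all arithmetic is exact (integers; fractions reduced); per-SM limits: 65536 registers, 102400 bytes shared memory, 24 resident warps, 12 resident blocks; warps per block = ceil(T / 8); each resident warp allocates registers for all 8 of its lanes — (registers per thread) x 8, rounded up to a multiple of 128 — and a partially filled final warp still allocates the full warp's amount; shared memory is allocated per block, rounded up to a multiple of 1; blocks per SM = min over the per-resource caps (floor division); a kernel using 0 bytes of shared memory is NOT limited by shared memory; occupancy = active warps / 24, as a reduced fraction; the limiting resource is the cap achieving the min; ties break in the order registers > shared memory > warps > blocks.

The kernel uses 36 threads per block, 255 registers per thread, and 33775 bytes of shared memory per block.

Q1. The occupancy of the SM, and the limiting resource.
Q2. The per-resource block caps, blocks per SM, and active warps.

Answer: occupancy 5/8, limited by shared memory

registers: 6 blocks
shared memory: 3 blocks
warps: 4 blocks
blocks: 12 blocks

Answer: 3 blocks, 15 active warps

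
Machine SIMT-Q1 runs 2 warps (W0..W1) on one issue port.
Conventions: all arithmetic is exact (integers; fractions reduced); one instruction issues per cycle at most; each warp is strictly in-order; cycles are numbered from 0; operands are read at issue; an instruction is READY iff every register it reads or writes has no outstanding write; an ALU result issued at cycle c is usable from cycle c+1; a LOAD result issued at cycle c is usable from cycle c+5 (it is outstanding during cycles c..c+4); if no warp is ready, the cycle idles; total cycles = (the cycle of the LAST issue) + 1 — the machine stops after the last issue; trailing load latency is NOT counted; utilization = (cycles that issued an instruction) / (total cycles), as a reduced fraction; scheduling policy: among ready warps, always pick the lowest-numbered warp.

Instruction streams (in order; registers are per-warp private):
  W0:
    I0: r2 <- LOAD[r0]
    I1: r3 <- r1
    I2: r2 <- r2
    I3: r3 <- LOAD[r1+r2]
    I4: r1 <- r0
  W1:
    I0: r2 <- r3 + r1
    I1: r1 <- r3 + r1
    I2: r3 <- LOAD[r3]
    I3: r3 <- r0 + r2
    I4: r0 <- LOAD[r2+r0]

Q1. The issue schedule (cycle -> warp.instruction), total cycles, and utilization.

cycle 0: W0.I0
cycle 1: W0.I1
cycle 2: W1.I0
cycle 3: W1.I1
cycle 4: W1.I2
cycle 5: W0.I2
cycle 6: W0.I3
cycle 7: W0.I4
cycle 8: idle
cycle 9: W1.I3
cycle 10: W1.I4

Answer: 11 cycles, utilization 10/11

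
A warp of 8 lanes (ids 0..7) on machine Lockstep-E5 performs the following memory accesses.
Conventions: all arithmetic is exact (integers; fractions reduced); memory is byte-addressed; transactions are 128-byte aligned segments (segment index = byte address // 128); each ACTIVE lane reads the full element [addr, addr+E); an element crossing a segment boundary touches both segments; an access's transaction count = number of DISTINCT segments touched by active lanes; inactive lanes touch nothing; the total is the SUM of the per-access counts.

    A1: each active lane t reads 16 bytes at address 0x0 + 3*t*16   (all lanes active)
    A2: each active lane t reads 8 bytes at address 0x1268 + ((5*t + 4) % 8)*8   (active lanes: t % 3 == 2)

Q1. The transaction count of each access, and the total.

A1: 3 transactions
A2: 1 transaction

Answer: 3,1; total 4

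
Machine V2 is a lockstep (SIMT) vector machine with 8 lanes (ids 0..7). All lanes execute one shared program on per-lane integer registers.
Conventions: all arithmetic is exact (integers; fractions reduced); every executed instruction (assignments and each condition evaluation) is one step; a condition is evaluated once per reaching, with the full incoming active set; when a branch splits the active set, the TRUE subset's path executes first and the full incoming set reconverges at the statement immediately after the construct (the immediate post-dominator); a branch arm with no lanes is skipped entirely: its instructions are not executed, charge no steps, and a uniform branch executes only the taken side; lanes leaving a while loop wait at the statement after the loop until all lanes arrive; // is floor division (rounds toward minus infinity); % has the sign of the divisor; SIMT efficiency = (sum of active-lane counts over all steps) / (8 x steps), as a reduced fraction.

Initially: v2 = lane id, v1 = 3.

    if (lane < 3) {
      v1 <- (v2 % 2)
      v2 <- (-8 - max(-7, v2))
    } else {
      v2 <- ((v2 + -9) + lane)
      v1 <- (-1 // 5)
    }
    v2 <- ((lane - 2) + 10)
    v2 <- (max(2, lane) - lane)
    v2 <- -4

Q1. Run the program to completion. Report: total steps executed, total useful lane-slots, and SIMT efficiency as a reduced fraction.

Answer: 8 steps, 48 useful, 3/4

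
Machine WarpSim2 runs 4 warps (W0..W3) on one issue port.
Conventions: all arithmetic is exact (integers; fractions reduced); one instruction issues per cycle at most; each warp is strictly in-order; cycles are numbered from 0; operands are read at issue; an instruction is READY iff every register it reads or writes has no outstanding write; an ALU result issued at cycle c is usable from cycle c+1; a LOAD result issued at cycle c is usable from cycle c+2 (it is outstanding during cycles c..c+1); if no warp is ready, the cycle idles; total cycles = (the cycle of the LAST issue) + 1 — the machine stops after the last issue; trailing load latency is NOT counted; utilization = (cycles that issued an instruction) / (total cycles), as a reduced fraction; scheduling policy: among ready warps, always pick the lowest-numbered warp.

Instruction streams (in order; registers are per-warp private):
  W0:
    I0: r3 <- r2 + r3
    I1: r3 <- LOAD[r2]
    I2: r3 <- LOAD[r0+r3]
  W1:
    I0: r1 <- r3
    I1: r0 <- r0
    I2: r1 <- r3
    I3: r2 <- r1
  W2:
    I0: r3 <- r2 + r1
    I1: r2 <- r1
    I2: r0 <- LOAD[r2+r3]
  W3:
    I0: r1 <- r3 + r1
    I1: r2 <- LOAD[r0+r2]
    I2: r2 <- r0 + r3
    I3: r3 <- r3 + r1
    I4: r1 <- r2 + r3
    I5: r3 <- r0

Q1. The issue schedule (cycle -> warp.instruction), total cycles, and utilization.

cycle 0: W0.I0
cycle 1: W0.I1
cycle 2: W1.I0
cycle 3: W0.I2
cycle 4: W1.I1
cycle 5: W1.I2
cycle 6: W1.I3
cycle 7: W2.I0
cycle 8: W2.I1
cycle 9: W2.I2
cycle 10: W3.I0
cycle 11: W3.I1
cycle 12: idle
cycle 13: W3.I2
cycle 14: W3.I3
cycle 15: W3.I4
cycle 16: W3.I5

Answer: 17 cycles, utilization 16/17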